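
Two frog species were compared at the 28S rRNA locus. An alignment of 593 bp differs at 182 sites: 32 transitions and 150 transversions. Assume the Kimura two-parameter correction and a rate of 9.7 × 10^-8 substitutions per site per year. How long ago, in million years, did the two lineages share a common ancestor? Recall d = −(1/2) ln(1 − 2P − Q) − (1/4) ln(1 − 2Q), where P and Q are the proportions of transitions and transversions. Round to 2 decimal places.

P = 32/593 ≈ 0.053963 and Q = 150/593 ≈ 0.252951.
Under the Kimura two-parameter model, d = −½ ln(1 − 2P − Q) − ¼ ln(1 − 2Q).
1 − 2P − Q = 0.639123, giving −½ ln(0.639123) = 0.223829.
1 − 2Q = 0.494098, giving −¼ ln(0.494098) = 0.176255.
d = 0.223829 + 0.176255 = 0.400084.
Under a molecular clock d = 2μt, so t = d/(2μ) = 0.400084 / (2 × 9.7 × 10^-8) = 2.06 million years.

2.06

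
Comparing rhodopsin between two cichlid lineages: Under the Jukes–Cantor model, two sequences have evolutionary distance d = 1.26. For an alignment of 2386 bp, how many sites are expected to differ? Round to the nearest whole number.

1456

Invert JC69: p = (3/4)(1 − e^(−4d/3)) = 0.75 × (1 − e^(-1.68)) = 0.75 × (1 − 0.186374) = 0.610220.
Expected differing sites = pL ≈ 0.610220 × 2386 = 1455.98492 ≈ 1456.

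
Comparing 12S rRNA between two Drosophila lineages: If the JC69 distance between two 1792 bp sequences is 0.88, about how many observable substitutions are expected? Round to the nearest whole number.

928

Invert JC69: p = (3/4)(1 − e^(−4d/3)) = 0.75 × (1 − e^(-1.173333)) = 0.75 × (1 − 0.309334) = 0.518000.
Expected differing sites = pL ≈ 0.518000 × 1792 = 928.256 ≈ 928.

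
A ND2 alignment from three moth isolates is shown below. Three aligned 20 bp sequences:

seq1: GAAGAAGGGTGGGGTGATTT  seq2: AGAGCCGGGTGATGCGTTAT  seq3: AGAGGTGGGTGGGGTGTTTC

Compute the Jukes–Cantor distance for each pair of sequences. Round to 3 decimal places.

seq1–seq2: 9/20 sites differ → p = 0.45, d = −0.75 ln(1 − 0.6) = 0.687218 ≈ 0.687.
seq1–seq3: 6/20 sites differ → p = 0.3, d = −0.75 ln(1 − 0.4) = 0.383119 ≈ 0.383.
seq2–seq3: 7/20 sites differ → p = 0.35, d = −0.75 ln(1 − 0.466667) = 0.471457 ≈ 0.471.

d(seq1,seq2) = 0.687, d(seq1,seq3) = 0.383, d(seq2,seq3) = 0.471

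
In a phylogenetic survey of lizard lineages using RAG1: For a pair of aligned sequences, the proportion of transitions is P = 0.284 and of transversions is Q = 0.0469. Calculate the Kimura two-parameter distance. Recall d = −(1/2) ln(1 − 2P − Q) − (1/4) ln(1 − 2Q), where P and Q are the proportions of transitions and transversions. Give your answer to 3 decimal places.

0.502

Under the Kimura two-parameter model, d = −½ ln(1 − 2P − Q) − ¼ ln(1 − 2Q).
1 − 2P − Q = 0.3851, giving −½ ln(0.3851) = 0.477126.
1 − 2Q = 0.9062, giving −¼ ln(0.9062) = 0.024624.
d = 0.477126 + 0.024624 = 0.501750.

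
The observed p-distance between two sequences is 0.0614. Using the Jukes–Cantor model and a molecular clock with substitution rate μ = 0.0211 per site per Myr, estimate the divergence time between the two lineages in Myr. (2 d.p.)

d = −(3/4) ln(1 − 4p/3) = −0.75 ln(1 − 0.081867) = −0.75 ln(0.918133)
  = −0.75 × (-0.085413) = 0.064060 substitutions/site.
Under a molecular clock d = 2μt, so t = d/(2μ) = 0.064060 / (2 × 0.0211) = 1.52 Myr.

1.52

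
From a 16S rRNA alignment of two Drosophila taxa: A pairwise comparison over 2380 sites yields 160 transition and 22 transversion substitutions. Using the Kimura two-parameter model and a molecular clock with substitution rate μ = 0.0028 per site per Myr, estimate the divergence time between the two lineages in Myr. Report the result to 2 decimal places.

P = 160/2380 ≈ 0.067227 and Q = 22/2380 ≈ 0.009244.
Under the Kimura two-parameter model, d = −½ ln(1 − 2P − Q) − ¼ ln(1 − 2Q).
1 − 2P − Q = 0.856302, giving −½ ln(0.856302) = 0.077566.
1 − 2Q = 0.981512, giving −¼ ln(0.981512) = 0.004665.
d = 0.077566 + 0.004665 = 0.082231.
Under a molecular clock d = 2μt, so t = d/(2μ) = 0.082231 / (2 × 0.0028) = 14.68 Myr.

14.68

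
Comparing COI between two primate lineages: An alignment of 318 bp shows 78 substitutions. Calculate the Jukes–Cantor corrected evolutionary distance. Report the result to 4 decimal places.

p = 78/318 ≈ 0.245283.
d = −(3/4) ln(1 − 4p/3) = −0.75 ln(1 − 0.327044) = −0.75 ln(0.672956)
  = −0.75 × (-0.396075) = 0.297056 substitutions/site.

0.2971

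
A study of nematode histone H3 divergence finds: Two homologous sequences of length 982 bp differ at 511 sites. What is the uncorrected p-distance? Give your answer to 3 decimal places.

0.520

p = 511/982 = 0.520366… ≈ 0.520 (to 3 d.p.).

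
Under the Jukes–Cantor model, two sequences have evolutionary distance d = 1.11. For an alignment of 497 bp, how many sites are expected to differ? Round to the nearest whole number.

288

Invert JC69: p = (3/4)(1 − e^(−4d/3)) = 0.75 × (1 − e^(-1.48)) = 0.75 × (1 − 0.227638) = 0.579272.
Expected differing sites = pL ≈ 0.579272 × 497 = 287.898184 ≈ 288.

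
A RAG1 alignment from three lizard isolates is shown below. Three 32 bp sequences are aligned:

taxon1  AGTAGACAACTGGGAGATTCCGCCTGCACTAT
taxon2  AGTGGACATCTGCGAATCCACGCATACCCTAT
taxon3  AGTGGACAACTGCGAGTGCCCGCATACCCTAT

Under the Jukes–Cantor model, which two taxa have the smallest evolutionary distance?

taxon1–taxon2: 11/32 differ, p = 0.344, d = 0.460.
taxon1–taxon3: 8/32 differ, p = 0.250, d = 0.304.
taxon2–taxon3: 4/32 differ, p = 0.125, d = 0.137.
The smallest distance is between taxon2 and taxon3.

taxon2 and taxon3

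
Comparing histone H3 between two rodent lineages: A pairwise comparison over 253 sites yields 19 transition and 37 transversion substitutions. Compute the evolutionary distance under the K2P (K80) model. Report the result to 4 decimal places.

0.2623

P = 19/253 ≈ 0.075099 and Q = 37/253 ≈ 0.146245.
Under the Kimura two-parameter model, d = −½ ln(1 − 2P − Q) − ¼ ln(1 − 2Q).
1 − 2P − Q = 0.703557, giving −½ ln(0.703557) = 0.175803.
1 − 2Q = 0.70751, giving −¼ ln(0.70751) = 0.086501.
d = 0.175803 + 0.086501 = 0.262304.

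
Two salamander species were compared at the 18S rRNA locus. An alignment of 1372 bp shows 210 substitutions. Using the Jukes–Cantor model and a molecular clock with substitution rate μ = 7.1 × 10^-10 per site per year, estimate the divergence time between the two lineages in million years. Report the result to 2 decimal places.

p = 210/1372 ≈ 0.153061.
d = −(3/4) ln(1 − 4p/3) = −0.75 ln(1 − 0.204081) = −0.75 ln(0.795919)
  = −0.75 × (-0.228258) = 0.171194 substitutions/site.
Under a molecular clock d = 2μt, so t = d/(2μ) = 0.171194 / (2 × 7.1 × 10^-10) = 120.56 million years.

120.56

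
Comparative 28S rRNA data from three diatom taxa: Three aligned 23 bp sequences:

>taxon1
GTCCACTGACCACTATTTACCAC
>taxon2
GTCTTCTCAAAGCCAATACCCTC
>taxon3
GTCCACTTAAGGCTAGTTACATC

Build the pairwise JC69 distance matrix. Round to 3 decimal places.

taxon1–taxon2: 11/23 sites differ → p ≈ 0.478261, d = −0.75 ln(1 − 0.637681) = 0.761423 ≈ 0.761.
taxon1–taxon3: 7/23 sites differ → p ≈ 0.304348, d = −0.75 ln(1 − 0.405797) = 0.390401 ≈ 0.390.
taxon2–taxon3: 9/23 sites differ → p ≈ 0.391304, d = −0.75 ln(1 − 0.521739) = 0.553199 ≈ 0.553.

d(taxon1,taxon2) = 0.761, d(taxon1,taxon3) = 0.390, d(taxon2,taxon3) = 0.553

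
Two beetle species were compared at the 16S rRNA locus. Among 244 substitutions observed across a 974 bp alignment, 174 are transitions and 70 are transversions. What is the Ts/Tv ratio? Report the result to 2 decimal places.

R = 174/70 = 2.485714… ≈ 2.49 (to 2 d.p.).

2.49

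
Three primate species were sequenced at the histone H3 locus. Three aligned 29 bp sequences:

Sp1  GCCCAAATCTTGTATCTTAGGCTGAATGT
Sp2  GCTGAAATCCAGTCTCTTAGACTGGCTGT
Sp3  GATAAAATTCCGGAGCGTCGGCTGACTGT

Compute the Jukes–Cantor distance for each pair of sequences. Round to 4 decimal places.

Sp1–Sp2: 8/29 sites differ → p ≈ 0.275862, d = −0.75 ln(1 − 0.367816) = 0.343931 ≈ 0.3439.
Sp1–Sp3: 11/29 sites differ → p ≈ 0.37931, d = −0.75 ln(1 − 0.505747) = 0.528531 ≈ 0.5285.
Sp2–Sp3: 11/29 sites differ → p ≈ 0.37931, d = −0.75 ln(1 − 0.505747) = 0.528531 ≈ 0.5285.

d(Sp1,Sp2) = 0.3439, d(Sp1,Sp3) = 0.5285, d(Sp2,Sp3) = 0.5285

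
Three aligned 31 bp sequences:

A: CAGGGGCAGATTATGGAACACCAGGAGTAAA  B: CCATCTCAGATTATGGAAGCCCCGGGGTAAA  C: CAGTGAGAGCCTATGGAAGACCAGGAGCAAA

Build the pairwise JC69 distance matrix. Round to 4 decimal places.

A–B: 9/31 sites differ → p ≈ 0.290323, d = −0.75 ln(1 − 0.387097) = 0.367161 ≈ 0.3672.
A–C: 7/31 sites differ → p ≈ 0.225806, d = −0.75 ln(1 − 0.301075) = 0.268659 ≈ 0.2687.
B–C: 11/31 sites differ → p ≈ 0.354839, d = −0.75 ln(1 − 0.473119) = 0.480585 ≈ 0.4806.

d(A,B) = 0.3672, d(A,C) = 0.2687, d(B,C) = 0.4806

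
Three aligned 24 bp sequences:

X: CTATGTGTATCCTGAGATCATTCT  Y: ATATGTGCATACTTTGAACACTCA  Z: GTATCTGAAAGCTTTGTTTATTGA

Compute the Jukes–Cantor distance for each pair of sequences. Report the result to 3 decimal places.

X–Y: 8/24 sites differ → p ≈ 0.333333, d = −0.75 ln(1 − 0.444444) = 0.440839 ≈ 0.441.
X–Z: 11/24 sites differ → p ≈ 0.458333, d = −0.75 ln(1 − 0.611111) = 0.708346 ≈ 0.708.
Y–Z: 10/24 sites differ → p ≈ 0.416667, d = −0.75 ln(1 − 0.555556) = 0.608198 ≈ 0.608.

d(X,Y) = 0.441, d(X,Z) = 0.708, d(Y,Z) = 0.608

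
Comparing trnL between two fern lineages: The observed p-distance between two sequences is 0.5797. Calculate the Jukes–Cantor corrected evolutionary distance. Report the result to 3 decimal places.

1.112

d = −(3/4) ln(1 − 4p/3) = −0.75 ln(1 − 0.772933) = −0.75 ln(0.227067)
  = −0.75 × (-1.482510) = 1.111883 substitutions/site.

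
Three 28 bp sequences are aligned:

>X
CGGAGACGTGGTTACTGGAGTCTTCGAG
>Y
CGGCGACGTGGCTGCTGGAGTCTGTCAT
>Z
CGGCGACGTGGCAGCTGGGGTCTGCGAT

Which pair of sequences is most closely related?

Y and Z

X–Y: 7/28 differ, p = 0.250, d = 0.304.
X–Z: 7/28 differ, p = 0.250, d = 0.304.
Y–Z: 4/28 differ, p = 0.143, d = 0.158.
The smallest distance is between Y and Z.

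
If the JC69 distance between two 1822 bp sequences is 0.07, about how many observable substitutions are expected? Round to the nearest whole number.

Invert JC69: p = (3/4)(1 − e^(−4d/3)) = 0.75 × (1 − e^(-0.093333)) = 0.75 × (1 − 0.910890) = 0.066833.
Expected differing sites = pL ≈ 0.066833 × 1822 = 121.769726 ≈ 122.

122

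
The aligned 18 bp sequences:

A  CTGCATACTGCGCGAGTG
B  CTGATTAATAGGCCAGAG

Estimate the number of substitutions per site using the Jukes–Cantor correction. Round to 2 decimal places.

The sequences differ at 7 of 18 sites (4, 5, 8, 10, 11, 14, 17), so p = 7/18 ≈ 0.388889.
d = −(3/4) ln(1 − 4p/3) = −0.75 ln(1 − 0.518519) = −0.75 ln(0.481481)
  = −0.75 × (-0.730889) = 0.548167 substitutions/site.

0.55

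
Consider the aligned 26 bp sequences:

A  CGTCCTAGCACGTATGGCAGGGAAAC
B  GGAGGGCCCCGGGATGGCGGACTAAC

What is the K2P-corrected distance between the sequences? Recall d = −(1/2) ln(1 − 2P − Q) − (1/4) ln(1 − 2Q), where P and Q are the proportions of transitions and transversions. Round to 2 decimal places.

1.12

Of 26 sites, 2 differences are transitions and 12 are transversions, so P = 2/26 ≈ 0.076923 and Q = 12/26 ≈ 0.461538.
Under the Kimura two-parameter model, d = −½ ln(1 − 2P − Q) − ¼ ln(1 − 2Q).
1 − 2P − Q = 0.384616, giving −½ ln(0.384616) = 0.477755.
1 − 2Q = 0.076924, giving −¼ ln(0.076924) = 0.641234.
d = 0.477755 + 0.641234 = 1.118989.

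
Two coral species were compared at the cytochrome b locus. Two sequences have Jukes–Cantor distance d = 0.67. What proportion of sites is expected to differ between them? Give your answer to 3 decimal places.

0.443

p = (3/4)(1 − e^(−4d/3)) = 0.75 × (1 − e^(-0.893333)) = 0.75 × (1 − 0.409289) = 0.443033.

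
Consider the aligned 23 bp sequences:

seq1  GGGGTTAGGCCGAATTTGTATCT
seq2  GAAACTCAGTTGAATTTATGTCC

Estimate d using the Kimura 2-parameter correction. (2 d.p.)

1.24

Of 23 sites, 10 differences are transitions and 1 are transversions, so P = 10/23 ≈ 0.434783 and Q = 1/23 ≈ 0.043478.
Under the Kimura two-parameter model, d = −½ ln(1 − 2P − Q) − ¼ ln(1 − 2Q).
1 − 2P − Q = 0.086956, giving −½ ln(0.086956) = 1.221177.
1 − 2Q = 0.913044, giving −¼ ln(0.913044) = 0.022743.
d = 1.221177 + 0.022743 = 1.243920.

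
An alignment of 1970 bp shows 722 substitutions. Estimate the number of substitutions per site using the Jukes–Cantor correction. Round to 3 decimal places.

p = 722/1970 ≈ 0.366497.
d = −(3/4) ln(1 − 4p/3) = −0.75 ln(1 − 0.488663) = −0.75 ln(0.511337)
  = −0.75 × (-0.670726) = 0.503045 substitutions/site.

0.503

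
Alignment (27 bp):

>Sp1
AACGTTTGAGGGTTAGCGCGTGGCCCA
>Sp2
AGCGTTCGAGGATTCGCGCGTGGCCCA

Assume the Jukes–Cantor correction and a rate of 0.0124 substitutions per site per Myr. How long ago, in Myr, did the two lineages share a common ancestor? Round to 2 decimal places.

6.66

The sequences differ at 4 of 27 sites (2, 7, 12, 15), so p = 4/27 ≈ 0.148148.
d = −(3/4) ln(1 − 4p/3) = −0.75 ln(1 − 0.197531) = −0.75 ln(0.802469)
  = −0.75 × (-0.220062) = 0.165047 substitutions/site.
Under a molecular clock d = 2μt, so t = d/(2μ) = 0.165047 / (2 × 0.0124) = 6.66 Myr.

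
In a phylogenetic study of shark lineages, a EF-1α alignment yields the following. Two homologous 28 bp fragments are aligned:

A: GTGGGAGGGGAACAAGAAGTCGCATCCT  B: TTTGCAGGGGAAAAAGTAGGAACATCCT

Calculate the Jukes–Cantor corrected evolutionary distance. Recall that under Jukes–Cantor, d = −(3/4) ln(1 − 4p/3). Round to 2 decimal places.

The sequences differ at 8 of 28 sites (1, 3, 5, 13, 17, 20, 21, 22), so p = 8/28 ≈ 0.285714.
d = −(3/4) ln(1 − 4p/3) = −0.75 ln(1 − 0.380952) = −0.75 ln(0.619048)
  = −0.75 × (-0.479572) = 0.359679 substitutions/site.

0.36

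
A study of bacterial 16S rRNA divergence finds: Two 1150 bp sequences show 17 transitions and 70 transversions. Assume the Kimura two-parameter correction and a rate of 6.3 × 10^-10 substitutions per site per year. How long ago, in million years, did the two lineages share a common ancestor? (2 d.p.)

63.37

P = 17/1150 ≈ 0.014783 and Q = 70/1150 ≈ 0.06087.
Under the Kimura two-parameter model, d = −½ ln(1 − 2P − Q) − ¼ ln(1 − 2Q).
1 − 2P − Q = 0.909564, giving −½ ln(0.909564) = 0.047395.
1 − 2Q = 0.87826, giving −¼ ln(0.87826) = 0.032453.
d = 0.047395 + 0.032453 = 0.079848.
Under a molecular clock d = 2μt, so t = d/(2μ) = 0.079848 / (2 × 6.3 × 10^-10) = 63.37 million years.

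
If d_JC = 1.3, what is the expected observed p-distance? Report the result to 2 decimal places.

0.62

p = (3/4)(1 − e^(−4d/3)) = 0.75 × (1 − e^(-1.733333)) = 0.75 × (1 − 0.176695) = 0.617479.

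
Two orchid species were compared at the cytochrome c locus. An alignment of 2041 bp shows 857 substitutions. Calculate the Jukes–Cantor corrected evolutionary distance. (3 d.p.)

p = 857/2041 ≈ 0.419892.
d = −(3/4) ln(1 − 4p/3) = −0.75 ln(1 − 0.559856) = −0.75 ln(0.440144)
  = −0.75 × (-0.820653) = 0.615490 substitutions/site.

0.615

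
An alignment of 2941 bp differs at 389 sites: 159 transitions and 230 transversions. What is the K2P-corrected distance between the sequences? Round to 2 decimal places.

P = 159/2941 ≈ 0.054063 and Q = 230/2941 ≈ 0.078205.
Under the Kimura two-parameter model, d = −½ ln(1 − 2P − Q) − ¼ ln(1 − 2Q).
1 − 2P − Q = 0.813669, giving −½ ln(0.813669) = 0.103101.
1 − 2Q = 0.84359, giving −¼ ln(0.84359) = 0.042522.
d = 0.103101 + 0.042522 = 0.145623.

0.15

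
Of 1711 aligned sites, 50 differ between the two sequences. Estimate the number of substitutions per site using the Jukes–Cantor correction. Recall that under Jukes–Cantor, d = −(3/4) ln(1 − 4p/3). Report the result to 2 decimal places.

0.03

p = 50/1711 ≈ 0.029223.
d = −(3/4) ln(1 − 4p/3) = −0.75 ln(1 − 0.038964) = −0.75 ln(0.961036)
  = −0.75 × (-0.039743) = 0.029807 substitutions/site.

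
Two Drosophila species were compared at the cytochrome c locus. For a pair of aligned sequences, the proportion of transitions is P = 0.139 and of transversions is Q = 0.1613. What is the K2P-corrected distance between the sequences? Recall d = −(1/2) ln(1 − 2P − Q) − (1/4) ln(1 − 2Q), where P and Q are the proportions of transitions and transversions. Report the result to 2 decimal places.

Under the Kimura two-parameter model, d = −½ ln(1 − 2P − Q) − ¼ ln(1 − 2Q).
1 − 2P − Q = 0.5607, giving −½ ln(0.5607) = 0.289285.
1 − 2Q = 0.6774, giving −¼ ln(0.6774) = 0.097373.
d = 0.289285 + 0.097373 = 0.386658.

0.39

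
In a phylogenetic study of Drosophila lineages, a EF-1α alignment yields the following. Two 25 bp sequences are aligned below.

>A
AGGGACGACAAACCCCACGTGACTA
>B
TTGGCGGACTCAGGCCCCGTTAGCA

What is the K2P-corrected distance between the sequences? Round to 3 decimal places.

Of 25 sites, 1 differences are transitions and 11 are transversions, so P = 1/25 = 0.04 and Q = 11/25 = 0.44.
Under the Kimura two-parameter model, d = −½ ln(1 − 2P − Q) − ¼ ln(1 − 2Q).
1 − 2P − Q = 0.48, giving −½ ln(0.48) = 0.366985.
1 − 2Q = 0.12, giving −¼ ln(0.12) = 0.530066.
d = 0.366985 + 0.530066 = 0.897051.

0.897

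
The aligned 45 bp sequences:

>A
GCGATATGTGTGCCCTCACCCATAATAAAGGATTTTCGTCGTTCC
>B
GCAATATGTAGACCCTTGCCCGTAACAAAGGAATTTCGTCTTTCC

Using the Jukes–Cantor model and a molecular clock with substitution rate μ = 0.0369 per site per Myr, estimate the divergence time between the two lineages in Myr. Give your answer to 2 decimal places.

The sequences differ at 10 of 45 sites (3, 10, 11, 12, 17, 18, 22, 26, 33, 41), so p = 10/45 ≈ 0.222222.
d = −(3/4) ln(1 − 4p/3) = −0.75 ln(1 − 0.296296) = −0.75 ln(0.703704)
  = −0.75 × (-0.351397) = 0.263548 substitutions/site.
Under a molecular clock d = 2μt, so t = d/(2μ) = 0.263548 / (2 × 0.0369) = 3.57 Myr.

3.57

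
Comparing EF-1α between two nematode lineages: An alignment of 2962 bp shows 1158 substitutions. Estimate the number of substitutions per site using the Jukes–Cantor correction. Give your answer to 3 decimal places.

p = 1158/2962 ≈ 0.390952.
d = −(3/4) ln(1 − 4p/3) = −0.75 ln(1 − 0.521269) = −0.75 ln(0.478731)
  = −0.75 × (-0.736616) = 0.552462 substitutions/site.

0.552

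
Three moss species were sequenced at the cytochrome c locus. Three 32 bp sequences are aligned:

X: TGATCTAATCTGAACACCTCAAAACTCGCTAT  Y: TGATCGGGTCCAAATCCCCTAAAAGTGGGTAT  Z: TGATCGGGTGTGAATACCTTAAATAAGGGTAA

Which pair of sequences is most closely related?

X–Y: 12/32 differ, p = 0.375, d = 0.520.
X–Z: 12/32 differ, p = 0.375, d = 0.520.
Y–Z: 9/32 differ, p = 0.281, d = 0.353.
The smallest distance is between Y and Z.

Y and Z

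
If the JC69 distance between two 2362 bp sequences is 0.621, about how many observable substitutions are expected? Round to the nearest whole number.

997

Invert JC69: p = (3/4)(1 − e^(−4d/3)) = 0.75 × (1 − e^(-0.828)) = 0.75 × (1 − 0.436922) = 0.422309.
Expected differing sites = pL ≈ 0.422309 × 2362 = 997.493858 ≈ 997.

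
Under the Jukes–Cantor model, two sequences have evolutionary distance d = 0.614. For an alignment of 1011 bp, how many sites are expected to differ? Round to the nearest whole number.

424

Invert JC69: p = (3/4)(1 − e^(−4d/3)) = 0.75 × (1 − e^(-0.818667)) = 0.75 × (1 − 0.441019) = 0.419236.
Expected differing sites = pL ≈ 0.419236 × 1011 = 423.847596 ≈ 424.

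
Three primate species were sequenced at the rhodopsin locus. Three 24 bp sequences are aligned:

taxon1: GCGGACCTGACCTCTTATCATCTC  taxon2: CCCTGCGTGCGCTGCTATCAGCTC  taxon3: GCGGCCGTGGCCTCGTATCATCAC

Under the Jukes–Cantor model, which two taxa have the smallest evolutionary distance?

taxon1–taxon2: 10/24 differ, p = 0.417, d = 0.608.
taxon1–taxon3: 5/24 differ, p = 0.208, d = 0.244.
taxon2–taxon3: 10/24 differ, p = 0.417, d = 0.608.
The smallest distance is between taxon1 and taxon3.

taxon1 and taxon3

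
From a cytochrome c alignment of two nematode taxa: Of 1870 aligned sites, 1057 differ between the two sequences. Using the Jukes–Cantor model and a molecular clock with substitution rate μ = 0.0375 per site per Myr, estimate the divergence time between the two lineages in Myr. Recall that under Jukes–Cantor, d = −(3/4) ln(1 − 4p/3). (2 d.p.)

14.01

p = 1057/1870 ≈ 0.565241.
d = −(3/4) ln(1 − 4p/3) = −0.75 ln(1 − 0.753655) = −0.75 ln(0.246345)
  = −0.75 × (-1.401022) = 1.050767 substitutions/site.
Under a molecular clock d = 2μt, so t = d/(2μ) = 1.050767 / (2 × 0.0375) = 14.01 Myr.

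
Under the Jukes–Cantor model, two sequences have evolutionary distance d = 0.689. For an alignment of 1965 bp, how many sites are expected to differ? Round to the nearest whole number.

886

Invert JC69: p = (3/4)(1 − e^(−4d/3)) = 0.75 × (1 − e^(-0.918667)) = 0.75 × (1 − 0.399051) = 0.450712.
Expected differing sites = pL ≈ 0.450712 × 1965 = 885.64908 ≈ 886.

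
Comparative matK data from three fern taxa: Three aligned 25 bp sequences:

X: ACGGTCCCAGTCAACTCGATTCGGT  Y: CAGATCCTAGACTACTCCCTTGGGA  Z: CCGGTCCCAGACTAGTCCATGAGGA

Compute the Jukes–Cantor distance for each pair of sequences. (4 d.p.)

X–Y: 10/25 sites differ → p = 0.4, d = −0.75 ln(1 − 0.533333) = 0.571605 ≈ 0.5716.
X–Z: 8/25 sites differ → p = 0.32, d = −0.75 ln(1 − 0.426667) = 0.417216 ≈ 0.4172.
Y–Z: 7/25 sites differ → p = 0.28, d = −0.75 ln(1 − 0.373333) = 0.350505 ≈ 0.3505.

d(X,Y) = 0.5716, d(X,Z) = 0.4172, d(Y,Z) = 0.3505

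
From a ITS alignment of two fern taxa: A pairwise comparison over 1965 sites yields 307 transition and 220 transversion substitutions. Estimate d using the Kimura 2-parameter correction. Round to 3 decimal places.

P = 307/1965 ≈ 0.156234 and Q = 220/1965 ≈ 0.111959.
Under the Kimura two-parameter model, d = −½ ln(1 − 2P − Q) − ¼ ln(1 − 2Q).
1 − 2P − Q = 0.575573, giving −½ ln(0.575573) = 0.276195.
1 − 2Q = 0.776082, giving −¼ ln(0.776082) = 0.063374.
d = 0.276195 + 0.063374 = 0.339569.

0.340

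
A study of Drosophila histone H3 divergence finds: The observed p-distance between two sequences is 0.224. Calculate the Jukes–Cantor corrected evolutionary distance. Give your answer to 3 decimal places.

0.266

d = −(3/4) ln(1 − 4p/3) = −0.75 ln(1 − 0.298667) = −0.75 ln(0.701333)
  = −0.75 × (-0.354772) = 0.266079 substitutions/site.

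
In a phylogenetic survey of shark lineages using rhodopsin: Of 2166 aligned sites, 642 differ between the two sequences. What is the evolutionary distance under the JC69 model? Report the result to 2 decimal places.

p = 642/2166 ≈ 0.296399.
d = −(3/4) ln(1 − 4p/3) = −0.75 ln(1 − 0.395199) = −0.75 ln(0.604801)
  = −0.75 × (-0.502856) = 0.377142 substitutions/site.

0.38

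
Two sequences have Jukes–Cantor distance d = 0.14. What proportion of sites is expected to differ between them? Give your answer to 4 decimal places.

0.1277

p = (3/4)(1 − e^(−4d/3)) = 0.75 × (1 − e^(-0.186667)) = 0.75 × (1 − 0.829720) = 0.127710.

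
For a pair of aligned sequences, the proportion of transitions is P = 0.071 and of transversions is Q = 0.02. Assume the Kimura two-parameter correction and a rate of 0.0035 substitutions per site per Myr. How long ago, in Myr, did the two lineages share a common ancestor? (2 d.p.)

14.08

Under the Kimura two-parameter model, d = −½ ln(1 − 2P − Q) − ¼ ln(1 − 2Q).
1 − 2P − Q = 0.838, giving −½ ln(0.838) = 0.088369.
1 − 2Q = 0.96, giving −¼ ln(0.96) = 0.010205.
d = 0.088369 + 0.010205 = 0.098574.
Under a molecular clock d = 2μt, so t = d/(2μ) = 0.098574 / (2 × 0.0035) = 14.08 Myr.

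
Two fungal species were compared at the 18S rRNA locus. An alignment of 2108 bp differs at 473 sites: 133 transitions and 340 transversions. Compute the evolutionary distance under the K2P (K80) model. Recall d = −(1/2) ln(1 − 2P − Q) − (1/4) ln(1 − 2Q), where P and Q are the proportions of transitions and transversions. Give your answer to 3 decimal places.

0.267

P = 133/2108 ≈ 0.063093 and Q = 340/2108 ≈ 0.16129.
Under the Kimura two-parameter model, d = −½ ln(1 − 2P − Q) − ¼ ln(1 − 2Q).
1 − 2P − Q = 0.712524, giving −½ ln(0.712524) = 0.169471.
1 − 2Q = 0.67742, giving −¼ ln(0.67742) = 0.097366.
d = 0.169471 + 0.097366 = 0.266837.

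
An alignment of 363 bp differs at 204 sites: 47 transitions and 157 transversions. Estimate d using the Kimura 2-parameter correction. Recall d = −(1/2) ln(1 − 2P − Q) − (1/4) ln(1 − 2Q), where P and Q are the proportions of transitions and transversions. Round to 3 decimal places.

1.089

P = 47/363 ≈ 0.129477 and Q = 157/363 ≈ 0.432507.
Under the Kimura two-parameter model, d = −½ ln(1 − 2P − Q) − ¼ ln(1 − 2Q).
1 − 2P − Q = 0.308539, giving −½ ln(0.308539) = 0.587954.
1 − 2Q = 0.134986, giving −¼ ln(0.134986) = 0.500646.
d = 0.587954 + 0.500646 = 1.088600.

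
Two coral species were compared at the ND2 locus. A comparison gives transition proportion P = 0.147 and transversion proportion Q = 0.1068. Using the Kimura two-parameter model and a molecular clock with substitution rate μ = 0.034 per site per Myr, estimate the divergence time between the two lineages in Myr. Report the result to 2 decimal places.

4.65

Under the Kimura two-parameter model, d = −½ ln(1 − 2P − Q) − ¼ ln(1 − 2Q).
1 − 2P − Q = 0.5992, giving −½ ln(0.5992) = 0.256080.
1 − 2Q = 0.7864, giving −¼ ln(0.7864) = 0.060072.
d = 0.256080 + 0.060072 = 0.316152.
Under a molecular clock d = 2μt, so t = d/(2μ) = 0.316152 / (2 × 0.034) = 4.65 Myr.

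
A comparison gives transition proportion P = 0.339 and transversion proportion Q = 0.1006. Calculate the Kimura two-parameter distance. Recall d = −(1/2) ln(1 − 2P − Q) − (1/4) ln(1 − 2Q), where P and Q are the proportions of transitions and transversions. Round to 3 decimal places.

Under the Kimura two-parameter model, d = −½ ln(1 − 2P − Q) − ¼ ln(1 − 2Q).
1 − 2P − Q = 0.2214, giving −½ ln(0.2214) = 0.753892.
1 − 2Q = 0.7988, giving −¼ ln(0.7988) = 0.056161.
d = 0.753892 + 0.056161 = 0.810053.

0.810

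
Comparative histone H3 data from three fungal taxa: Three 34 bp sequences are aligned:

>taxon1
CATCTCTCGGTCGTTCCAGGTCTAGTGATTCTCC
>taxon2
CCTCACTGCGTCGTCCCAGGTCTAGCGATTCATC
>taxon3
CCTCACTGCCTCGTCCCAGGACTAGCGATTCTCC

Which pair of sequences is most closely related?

taxon1–taxon2: 8/34 differ, p = 0.235, d = 0.282.
taxon1–taxon3: 8/34 differ, p = 0.235, d = 0.282.
taxon2–taxon3: 4/34 differ, p = 0.118, d = 0.128.
The smallest distance is between taxon2 and taxon3.

taxon2 and taxon3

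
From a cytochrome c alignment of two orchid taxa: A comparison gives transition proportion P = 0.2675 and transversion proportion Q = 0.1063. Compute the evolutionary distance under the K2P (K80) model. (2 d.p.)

Under the Kimura two-parameter model, d = −½ ln(1 − 2P − Q) − ¼ ln(1 − 2Q).
1 − 2P − Q = 0.3587, giving −½ ln(0.3587) = 0.512634.
1 − 2Q = 0.7874, giving −¼ ln(0.7874) = 0.059755.
d = 0.512634 + 0.059755 = 0.572389.

0.57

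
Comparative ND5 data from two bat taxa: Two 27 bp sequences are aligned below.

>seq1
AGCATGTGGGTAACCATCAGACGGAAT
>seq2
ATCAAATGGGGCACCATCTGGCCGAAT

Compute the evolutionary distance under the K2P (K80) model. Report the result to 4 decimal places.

0.3783

Of 27 sites, 2 differences are transitions and 6 are transversions, so P = 2/27 ≈ 0.074074 and Q = 6/27 ≈ 0.222222.
Under the Kimura two-parameter model, d = −½ ln(1 − 2P − Q) − ¼ ln(1 − 2Q).
1 − 2P − Q = 0.62963, giving −½ ln(0.62963) = 0.231311.
1 − 2Q = 0.555556, giving −¼ ln(0.555556) = 0.146946.
d = 0.231311 + 0.146946 = 0.378257.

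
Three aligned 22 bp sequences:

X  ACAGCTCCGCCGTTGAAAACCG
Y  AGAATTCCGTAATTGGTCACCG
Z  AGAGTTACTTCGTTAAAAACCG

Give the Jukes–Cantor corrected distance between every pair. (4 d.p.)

d(X,Y) = 0.5913, d(X,Z) = 0.3390, d(Y,Z) = 0.5913

X–Y: 9/22 sites differ → p ≈ 0.409091, d = −0.75 ln(1 − 0.545455) = 0.591344 ≈ 0.5913.
X–Z: 6/22 sites differ → p ≈ 0.272727, d = −0.75 ln(1 − 0.363636) = 0.338988 ≈ 0.3390.
Y–Z: 9/22 sites differ → p ≈ 0.409091, d = −0.75 ln(1 − 0.545455) = 0.591344 ≈ 0.5913.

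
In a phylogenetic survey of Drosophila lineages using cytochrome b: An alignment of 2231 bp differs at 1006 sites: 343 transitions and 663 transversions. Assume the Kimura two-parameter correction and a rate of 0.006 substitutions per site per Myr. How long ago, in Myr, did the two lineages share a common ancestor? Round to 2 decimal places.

57.46

P = 343/2231 ≈ 0.153743 and Q = 663/2231 ≈ 0.297176.
Under the Kimura two-parameter model, d = −½ ln(1 − 2P − Q) − ¼ ln(1 − 2Q).
1 − 2P − Q = 0.395338, giving −½ ln(0.395338) = 0.464007.
1 − 2Q = 0.405648, giving −¼ ln(0.405648) = 0.225567.
d = 0.464007 + 0.225567 = 0.689574.
Under a molecular clock d = 2μt, so t = d/(2μ) = 0.689574 / (2 × 0.006) = 57.46 Myr.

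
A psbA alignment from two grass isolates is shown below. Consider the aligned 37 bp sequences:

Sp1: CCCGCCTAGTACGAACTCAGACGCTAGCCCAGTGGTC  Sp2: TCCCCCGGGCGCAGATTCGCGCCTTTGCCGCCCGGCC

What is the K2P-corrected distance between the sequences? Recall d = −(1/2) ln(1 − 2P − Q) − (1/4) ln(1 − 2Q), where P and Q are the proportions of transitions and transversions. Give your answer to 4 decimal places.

1.1423

Of 37 sites, 12 differences are transitions and 8 are transversions, so P = 12/37 ≈ 0.324324 and Q = 8/37 ≈ 0.216216.
Under the Kimura two-parameter model, d = −½ ln(1 − 2P − Q) − ¼ ln(1 − 2Q).
1 − 2P − Q = 0.135136, giving −½ ln(0.135136) = 1.000737.
1 − 2Q = 0.567568, giving −¼ ln(0.567568) = 0.141599.
d = 1.000737 + 0.141599 = 1.142336.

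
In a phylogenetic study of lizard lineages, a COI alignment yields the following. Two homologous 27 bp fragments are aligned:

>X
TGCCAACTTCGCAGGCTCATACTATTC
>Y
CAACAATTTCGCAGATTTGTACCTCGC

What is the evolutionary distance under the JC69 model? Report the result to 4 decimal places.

The sequences differ at 12 of 27 sites, so p = 12/27 ≈ 0.444444.
d = −(3/4) ln(1 − 4p/3) = −0.75 ln(1 − 0.592592) = −0.75 ln(0.407408)
  = −0.75 × (-0.897940) = 0.673455 substitutions/site.

0.6735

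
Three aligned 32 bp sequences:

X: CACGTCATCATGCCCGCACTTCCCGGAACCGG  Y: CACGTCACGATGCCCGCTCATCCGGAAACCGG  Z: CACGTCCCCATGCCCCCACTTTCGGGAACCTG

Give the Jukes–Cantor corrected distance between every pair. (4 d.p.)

X–Y: 6/32 sites differ → p = 0.1875, d = −0.75 ln(1 − 0.25) = 0.215762 ≈ 0.2158.
X–Z: 6/32 sites differ → p = 0.1875, d = −0.75 ln(1 − 0.25) = 0.215762 ≈ 0.2158.
Y–Z: 8/32 sites differ → p = 0.25, d = −0.75 ln(1 − 0.333333) = 0.304098 ≈ 0.3041.

d(X,Y) = 0.2158, d(X,Z) = 0.2158, d(Y,Z) = 0.3041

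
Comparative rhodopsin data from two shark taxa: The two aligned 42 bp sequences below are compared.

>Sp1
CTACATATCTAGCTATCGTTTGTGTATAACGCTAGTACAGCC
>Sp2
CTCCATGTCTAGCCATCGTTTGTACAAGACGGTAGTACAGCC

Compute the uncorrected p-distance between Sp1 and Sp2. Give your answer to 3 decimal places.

0.190

The sequences differ at 8 of 42 positions (sites 3, 7, 14, 24, 25, 27, 28, 32).
p = 8/42 = 0.190476… ≈ 0.190 (to 3 d.p.).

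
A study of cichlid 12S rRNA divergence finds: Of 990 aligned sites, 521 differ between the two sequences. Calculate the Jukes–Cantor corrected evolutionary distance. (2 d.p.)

p = 521/990 ≈ 0.526263.
d = −(3/4) ln(1 − 4p/3) = −0.75 ln(1 − 0.701684) = −0.75 ln(0.298316)
  = −0.75 × (-1.209602) = 0.907202 substitutions/site.

0.91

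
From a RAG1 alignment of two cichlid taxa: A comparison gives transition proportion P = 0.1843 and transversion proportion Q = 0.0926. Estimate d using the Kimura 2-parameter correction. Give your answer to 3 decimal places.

0.360

Under the Kimura two-parameter model, d = −½ ln(1 − 2P − Q) − ¼ ln(1 − 2Q).
1 − 2P − Q = 0.5388, giving −½ ln(0.5388) = 0.309205.
1 − 2Q = 0.8148, giving −¼ ln(0.8148) = 0.051203.
d = 0.309205 + 0.051203 = 0.360408.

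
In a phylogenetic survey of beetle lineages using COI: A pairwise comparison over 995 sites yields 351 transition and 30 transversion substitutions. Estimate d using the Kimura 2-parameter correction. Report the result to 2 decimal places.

0.68

P = 351/995 ≈ 0.352764 and Q = 30/995 ≈ 0.030151.
Under the Kimura two-parameter model, d = −½ ln(1 − 2P − Q) − ¼ ln(1 − 2Q).
1 − 2P − Q = 0.264321, giving −½ ln(0.264321) = 0.665296.
1 − 2Q = 0.939698, giving −¼ ln(0.939698) = 0.015549.
d = 0.665296 + 0.015549 = 0.680845.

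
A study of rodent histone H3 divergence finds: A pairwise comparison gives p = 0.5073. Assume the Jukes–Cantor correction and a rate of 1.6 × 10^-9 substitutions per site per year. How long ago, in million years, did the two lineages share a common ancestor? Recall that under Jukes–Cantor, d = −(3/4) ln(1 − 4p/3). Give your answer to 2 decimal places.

d = −(3/4) ln(1 − 4p/3) = −0.75 ln(1 − 0.6764) = −0.75 ln(0.3236)
  = −0.75 × (-1.128247) = 0.846185 substitutions/site.
Under a molecular clock d = 2μt, so t = d/(2μ) = 0.846185 / (2 × 1.6 × 10^-9) = 264.43 million years.

264.43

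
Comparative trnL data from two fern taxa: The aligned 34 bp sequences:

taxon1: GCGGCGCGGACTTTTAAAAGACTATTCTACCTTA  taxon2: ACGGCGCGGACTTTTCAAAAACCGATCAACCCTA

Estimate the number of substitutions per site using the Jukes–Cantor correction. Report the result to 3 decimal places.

0.282

The sequences differ at 8 of 34 sites (1, 16, 20, 23, 24, 25, 28, 32), so p = 8/34 ≈ 0.235294.
d = −(3/4) ln(1 − 4p/3) = −0.75 ln(1 − 0.313725) = −0.75 ln(0.686275)
  = −0.75 × (-0.376477) = 0.282358 substitutions/site.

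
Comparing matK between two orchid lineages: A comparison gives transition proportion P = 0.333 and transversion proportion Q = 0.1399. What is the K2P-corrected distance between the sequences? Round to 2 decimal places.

0.90

Under the Kimura two-parameter model, d = −½ ln(1 − 2P − Q) − ¼ ln(1 − 2Q).
1 − 2P − Q = 0.1941, giving −½ ln(0.1941) = 0.819691.
1 − 2Q = 0.7202, giving −¼ ln(0.7202) = 0.082057.
d = 0.819691 + 0.082057 = 0.901748.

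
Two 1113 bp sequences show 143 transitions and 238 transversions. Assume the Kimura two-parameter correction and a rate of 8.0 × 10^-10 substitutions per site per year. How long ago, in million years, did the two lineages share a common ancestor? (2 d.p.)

P = 143/1113 ≈ 0.128482 and Q = 238/1113 ≈ 0.213836.
Under the Kimura two-parameter model, d = −½ ln(1 − 2P − Q) − ¼ ln(1 − 2Q).
1 − 2P − Q = 0.5292, giving −½ ln(0.5292) = 0.318194.
1 − 2Q = 0.572328, giving −¼ ln(0.572328) = 0.139511.
d = 0.318194 + 0.139511 = 0.457705.
Under a molecular clock d = 2μt, so t = d/(2μ) = 0.457705 / (2 × 8.0 × 10^-10) = 286.07 million years.

286.07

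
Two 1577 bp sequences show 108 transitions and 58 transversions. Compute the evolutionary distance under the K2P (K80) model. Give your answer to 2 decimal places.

0.11

P = 108/1577 ≈ 0.068484 and Q = 58/1577 ≈ 0.036779.
Under the Kimura two-parameter model, d = −½ ln(1 − 2P − Q) − ¼ ln(1 − 2Q).
1 − 2P − Q = 0.826253, giving −½ ln(0.826253) = 0.095427.
1 − 2Q = 0.926442, giving −¼ ln(0.926442) = 0.019101.
d = 0.095427 + 0.019101 = 0.114528.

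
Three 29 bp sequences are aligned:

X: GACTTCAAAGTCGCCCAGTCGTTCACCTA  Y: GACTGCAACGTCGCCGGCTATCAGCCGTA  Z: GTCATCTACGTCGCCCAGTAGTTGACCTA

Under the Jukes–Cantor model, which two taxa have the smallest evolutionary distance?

X and Z

X–Y: 12/29 differ, p = 0.414, d = 0.602.
X–Z: 6/29 differ, p = 0.207, d = 0.242.
Y–Z: 12/29 differ, p = 0.414, d = 0.602.
The smallest distance is between X and Z.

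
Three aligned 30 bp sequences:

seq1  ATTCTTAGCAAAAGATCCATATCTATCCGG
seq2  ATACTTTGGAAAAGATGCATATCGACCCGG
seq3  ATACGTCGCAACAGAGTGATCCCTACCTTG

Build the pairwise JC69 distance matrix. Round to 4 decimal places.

seq1–seq2: 6/30 sites differ → p = 0.2, d = −0.75 ln(1 − 0.266667) = 0.232617 ≈ 0.2326.
seq1–seq3: 12/30 sites differ → p = 0.4, d = −0.75 ln(1 − 0.533333) = 0.571605 ≈ 0.5716.
seq2–seq3: 12/30 sites differ → p = 0.4, d = −0.75 ln(1 − 0.533333) = 0.571605 ≈ 0.5716.

d(seq1,seq2) = 0.2326, d(seq1,seq3) = 0.5716, d(seq2,seq3) = 0.5716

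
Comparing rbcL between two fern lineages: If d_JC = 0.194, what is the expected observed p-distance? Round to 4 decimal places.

p = (3/4)(1 − e^(−4d/3)) = 0.75 × (1 − e^(-0.258667)) = 0.75 × (1 − 0.772080) = 0.170940.

0.1709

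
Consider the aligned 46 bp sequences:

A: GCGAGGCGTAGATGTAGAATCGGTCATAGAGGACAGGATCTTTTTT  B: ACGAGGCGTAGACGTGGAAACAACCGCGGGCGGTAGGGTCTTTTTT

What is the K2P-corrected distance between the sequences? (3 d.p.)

0.492

Of 46 sites, 13 differences are transitions and 2 are transversions, so P = 13/46 ≈ 0.282609 and Q = 2/46 ≈ 0.043478.
Under the Kimura two-parameter model, d = −½ ln(1 − 2P − Q) − ¼ ln(1 − 2Q).
1 − 2P − Q = 0.391304, giving −½ ln(0.391304) = 0.469135.
1 − 2Q = 0.913044, giving −¼ ln(0.913044) = 0.022743.
d = 0.469135 + 0.022743 = 0.491878.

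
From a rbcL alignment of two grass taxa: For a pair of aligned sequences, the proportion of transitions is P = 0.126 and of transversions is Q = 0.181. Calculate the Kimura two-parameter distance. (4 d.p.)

0.3961

Under the Kimura two-parameter model, d = −½ ln(1 − 2P − Q) − ¼ ln(1 − 2Q).
1 − 2P − Q = 0.567, giving −½ ln(0.567) = 0.283698.
1 − 2Q = 0.638, giving −¼ ln(0.638) = 0.112354.
d = 0.283698 + 0.112354 = 0.396052.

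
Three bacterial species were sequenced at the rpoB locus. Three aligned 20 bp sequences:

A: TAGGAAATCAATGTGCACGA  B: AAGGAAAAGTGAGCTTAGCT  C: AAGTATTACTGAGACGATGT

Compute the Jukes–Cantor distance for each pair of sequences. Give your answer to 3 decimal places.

A–B: 12/20 sites differ → p = 0.6, d = −0.75 ln(1 − 0.8) = 1.207078 ≈ 1.207.
A–C: 13/20 sites differ → p = 0.65, d = −0.75 ln(1 − 0.866667) = 1.511179 ≈ 1.511.
B–C: 9/20 sites differ → p = 0.45, d = −0.75 ln(1 − 0.6) = 0.687218 ≈ 0.687.

d(A,B) = 1.207, d(A,C) = 1.511, d(B,C) = 0.687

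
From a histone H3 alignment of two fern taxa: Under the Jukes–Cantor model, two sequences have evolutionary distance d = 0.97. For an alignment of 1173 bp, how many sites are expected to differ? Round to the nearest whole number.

Invert JC69: p = (3/4)(1 − e^(−4d/3)) = 0.75 × (1 − e^(-1.293333)) = 0.75 × (1 − 0.274355) = 0.544234.
Expected differing sites = pL ≈ 0.544234 × 1173 = 638.386482 ≈ 638.

638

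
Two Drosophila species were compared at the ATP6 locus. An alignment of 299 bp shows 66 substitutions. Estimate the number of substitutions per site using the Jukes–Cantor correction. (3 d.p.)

0.261

p = 66/299 ≈ 0.220736.
d = −(3/4) ln(1 − 4p/3) = −0.75 ln(1 − 0.294315) = −0.75 ln(0.705685)
  = −0.75 × (-0.348586) = 0.261440 substitutions/site.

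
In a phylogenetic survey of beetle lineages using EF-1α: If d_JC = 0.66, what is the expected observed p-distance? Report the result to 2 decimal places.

p = (3/4)(1 − e^(−4d/3)) = 0.75 × (1 − e^(-0.88)) = 0.75 × (1 − 0.414783) = 0.438913.

0.44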